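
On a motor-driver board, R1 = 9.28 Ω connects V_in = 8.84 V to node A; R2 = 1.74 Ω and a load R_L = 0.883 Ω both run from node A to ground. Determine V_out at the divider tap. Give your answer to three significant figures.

V_out ≈ 0.525 V

First combine the lower leg with the load: R2 ‖ R_L = 0.5857 Ω.
Now apply the divider: V_out = 8.84 × 0.05937 = 0.5248 V.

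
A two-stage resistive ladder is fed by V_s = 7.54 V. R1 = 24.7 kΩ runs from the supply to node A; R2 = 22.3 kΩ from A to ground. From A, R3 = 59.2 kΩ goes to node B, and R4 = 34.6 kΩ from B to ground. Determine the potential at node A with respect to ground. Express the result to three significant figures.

V_A ≈ 3.18 V

The second stage (R3 + R4 = 93.80 kΩ) loads node A in parallel with R2.
R2 ‖ (R3+R4) = 18.02 kΩ.
So V_A = 7.54 × 0.4218 = 3.180 V.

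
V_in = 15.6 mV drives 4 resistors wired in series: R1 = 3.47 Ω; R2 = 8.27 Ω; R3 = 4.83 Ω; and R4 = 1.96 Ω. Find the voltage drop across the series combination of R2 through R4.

Total series resistance ΣR = 3.47 + 8.27 + 4.83 + 1.96 = 18.53 Ω.
R_{R2..R4} = 8.27 + 4.83 + 1.96 = 15.06 Ω.
By the voltage-divider rule, V = 15.6 × 15.06/18.53 = 12.68 mV.

V ≈ 12.7 mV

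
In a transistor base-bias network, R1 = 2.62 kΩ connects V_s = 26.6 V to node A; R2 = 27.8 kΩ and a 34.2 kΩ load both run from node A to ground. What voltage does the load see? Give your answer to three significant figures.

V_out ≈ 22.7 V

The load sits in parallel with R2, giving an effective lower resistance R2' = R2·R_L/(R2+R_L) = 15.33 kΩ.
Voltage divider with the loaded lower leg: V_out = 26.6 × 15.33/(2.62 + 15.33) = 26.6 × 0.8541 = 22.72 V.
(Unloaded it would be 24.3 V; the load pulls it down.)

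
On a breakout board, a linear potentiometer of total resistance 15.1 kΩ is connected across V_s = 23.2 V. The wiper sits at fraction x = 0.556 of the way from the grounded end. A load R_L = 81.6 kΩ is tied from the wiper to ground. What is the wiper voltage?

V_out ≈ 12.3 V

The pot divides into 6.704 kΩ above the wiper and 8.396 kΩ below.
Lower segment in parallel with the load: 8.396 ‖ 81.6 = 7.612 kΩ.
Loaded-divider output: V_out = 23.2 × 0.5317 = 12.34 V.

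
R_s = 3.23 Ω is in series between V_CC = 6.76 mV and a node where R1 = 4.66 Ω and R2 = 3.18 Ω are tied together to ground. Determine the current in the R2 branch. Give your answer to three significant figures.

I ≈ 0.785 mA

Parallel bank: R_p = 1/(1/4.66 + 1/3.18) = 1.890 Ω.
Node voltage V_A = V_CC · R_p/(R_s + R_p) = 6.76 × 0.3692 = 2.496 mV.
I(R2) = V_A / R2 = 2.496/3.18 = 0.7848 mA.
(Equivalently: I_total = 1.320 mA, then current-divider fraction G_k/ΣG = 0.5944.)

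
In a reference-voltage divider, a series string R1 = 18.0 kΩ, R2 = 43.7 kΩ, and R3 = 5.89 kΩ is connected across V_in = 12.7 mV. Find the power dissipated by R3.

P ≈ 0.208 nW

Series current I = V_in/ΣR = 12.7/67.59 = 0.1879 µA.
P = I²R = 0.03531 × 5.89 = 0.2079 nW.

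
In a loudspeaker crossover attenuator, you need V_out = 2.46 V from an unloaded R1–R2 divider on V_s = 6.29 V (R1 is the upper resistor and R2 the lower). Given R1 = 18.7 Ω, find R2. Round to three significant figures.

V_out/V_s = R2/(R1+R2) = 0.3911.
Rearranging, R2 = R1·k/(1−k) = 18.7 × 0.6423 = 12.01 Ω.

R2 ≈ 12.0 Ω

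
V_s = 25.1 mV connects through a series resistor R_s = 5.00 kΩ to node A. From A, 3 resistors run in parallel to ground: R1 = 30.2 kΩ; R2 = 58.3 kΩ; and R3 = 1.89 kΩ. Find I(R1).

I ≈ 0.213 µA

Combine the parallel branches: R_p = (1/30.2 + 1/58.3 + 1/1.89)⁻¹ = 1.726 kΩ.
Node voltage V_A = V_s · R_p/(R_s + R_p) = 25.1 × 0.2566 = 6.441 mV.
Branch current I = V_A/R1 = 6.441/30.2 = 0.2133 µA.
(Equivalently: I_total = 3.732 µA, then current-divider fraction G_k/ΣG = 0.05715.)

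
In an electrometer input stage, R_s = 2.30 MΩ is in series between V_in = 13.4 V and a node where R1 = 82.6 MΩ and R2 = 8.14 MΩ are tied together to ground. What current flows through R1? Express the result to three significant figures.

I ≈ 0.124 µA

Combine the parallel branches: R_p = (1/82.6 + 1/8.14)⁻¹ = 7.410 MΩ.
Node voltage V_A = V_in · R_p/(R_s + R_p) = 13.4 × 0.7631 = 10.23 V.
I(R1) = V_A / R1 = 10.23/82.6 = 0.1238 µA.
(Check via current divider: I_total = 1.380 µA; share G_k/ΣG = 0.08971 → same result.)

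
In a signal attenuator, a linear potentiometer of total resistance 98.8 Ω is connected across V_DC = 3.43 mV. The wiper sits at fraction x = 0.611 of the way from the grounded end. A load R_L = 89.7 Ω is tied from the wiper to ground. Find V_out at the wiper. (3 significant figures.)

V_out ≈ 1.66 mV

The pot divides into 38.43 Ω above the wiper and 60.37 Ω below.
Lower segment in parallel with the load: 60.37 ‖ 89.7 = 36.08 Ω.
Loaded-divider output: V_out = 3.43 × 0.4842 = 1.661 mV.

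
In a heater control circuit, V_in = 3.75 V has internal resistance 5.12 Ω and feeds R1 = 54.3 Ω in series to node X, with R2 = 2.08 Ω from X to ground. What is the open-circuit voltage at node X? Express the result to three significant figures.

R1' = 5.12 + 54.3 = 59.42 Ω (source resistance + R1).
Open-circuit (no load on X): V_th = V_in · R2/(R1' + R2) = 3.75 × 2.08/(59.42 + 2.08) = 0.1268 V.

V_th ≈ 0.127 V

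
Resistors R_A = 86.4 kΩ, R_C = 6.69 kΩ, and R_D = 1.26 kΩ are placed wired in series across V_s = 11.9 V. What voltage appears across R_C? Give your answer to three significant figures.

V ≈ 0.844 V

ΣR = 86.4 + 6.69 + 1.26 = 94.35 kΩ.
V = V_s · R/ΣR = 11.9 × 0.07091 = 0.8438 V.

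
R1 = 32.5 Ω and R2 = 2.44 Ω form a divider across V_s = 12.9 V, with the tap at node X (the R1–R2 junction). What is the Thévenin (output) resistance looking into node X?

Zeroing V_s shorts the top of R1 to ground, so R_th = R1 ‖ R2 = 2.270 Ω.

R_th ≈ 2.27 Ω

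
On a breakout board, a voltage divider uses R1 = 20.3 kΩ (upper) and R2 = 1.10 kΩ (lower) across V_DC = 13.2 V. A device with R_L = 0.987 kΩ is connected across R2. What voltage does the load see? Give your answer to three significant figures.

V_out ≈ 0.330 V

The load sits in parallel with R2, giving an effective lower resistance R2' = R2·R_L/(R2+R_L) = 0.5202 kΩ.
Voltage divider with the loaded lower leg: V_out = 13.2 × 0.5202/(20.3 + 0.5202) = 13.2 × 0.02499 = 0.3298 V.
(Unloaded it would be 0.679 V; the load pulls it down.)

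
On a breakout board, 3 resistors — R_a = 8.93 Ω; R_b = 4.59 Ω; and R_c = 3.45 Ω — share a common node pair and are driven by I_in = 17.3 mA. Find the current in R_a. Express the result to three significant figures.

I ≈ 3.13 mA

Conductances: ΣG = 1/8.93 + 1/4.59 + 1/3.45 = 0.6197 (1/Ω).
By the current-divider rule, I = I_in · G_k/ΣG = 17.3 × 0.1807 = 3.126 mA.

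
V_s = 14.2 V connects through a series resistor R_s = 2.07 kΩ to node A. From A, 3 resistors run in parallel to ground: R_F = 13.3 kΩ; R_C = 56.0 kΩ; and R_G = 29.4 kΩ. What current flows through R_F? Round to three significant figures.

Equivalent of the parallel group: R_p = 7.870 kΩ.
V_A by voltage divider: V_A = 14.2 × 7.870/(2.07 + 7.870) = 11.24 V.
Branch current I = V_A/R_F = 11.24/13.3 = 0.8453 mA.
(Check via current divider: I_total = 1.429 mA; share G_k/ΣG = 0.5918 → same result.)

I ≈ 0.845 mA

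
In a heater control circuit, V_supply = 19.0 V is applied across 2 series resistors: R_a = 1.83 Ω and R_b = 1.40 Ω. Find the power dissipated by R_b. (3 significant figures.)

P ≈ 48.4 W

The common current is I = 19.0/3.230 = 5.882 A.
P(R_b) = I²·R_b = (5.882)² × 1.40 = 48.44 W.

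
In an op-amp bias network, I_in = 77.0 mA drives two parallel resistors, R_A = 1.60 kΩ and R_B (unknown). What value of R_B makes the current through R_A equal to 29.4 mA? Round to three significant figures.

R_B ≈ 0.988 kΩ

In a two-way split, I_A/I_in = R_B/(R_A + R_B).
29.4/77.0 = R_B/(R_A + R_B) → R_B = R_A · (0.3818)/(1 − 0.3818) = 1.60 × 0.6176 = 0.9882 kΩ.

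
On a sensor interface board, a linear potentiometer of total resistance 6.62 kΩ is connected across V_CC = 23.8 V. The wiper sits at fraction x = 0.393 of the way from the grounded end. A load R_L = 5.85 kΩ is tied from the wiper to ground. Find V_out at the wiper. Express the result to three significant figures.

V_out ≈ 7.37 V

The pot divides into 4.018 kΩ above the wiper and 2.602 kΩ below.
R_L loads the lower segment: effective lower R = 1.801 kΩ.
V_out = 23.8 × 1.801/(4.018 + 1.801) = 7.365 V.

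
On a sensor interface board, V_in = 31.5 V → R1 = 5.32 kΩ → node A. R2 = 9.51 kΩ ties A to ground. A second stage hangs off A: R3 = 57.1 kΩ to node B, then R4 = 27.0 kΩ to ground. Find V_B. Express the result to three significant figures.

V_B ≈ 6.23 V

Node A sees R2 in parallel with the series input of stage 2, R3 + R4 = 84.10 kΩ.
R2 ‖ (R3+R4) = 8.544 kΩ.
V_A = 31.5 × 8.544/(5.32 + 8.544) = 19.41 V.
V_B = V_A × 0.3210 = 6.232 V.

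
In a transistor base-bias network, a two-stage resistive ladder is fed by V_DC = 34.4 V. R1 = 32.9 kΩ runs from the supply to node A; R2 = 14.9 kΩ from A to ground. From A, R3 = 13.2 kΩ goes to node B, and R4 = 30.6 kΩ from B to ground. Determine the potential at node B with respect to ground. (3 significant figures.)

V_B ≈ 6.07 V

Node A sees R2 in parallel with the series input of stage 2, R3 + R4 = 43.80 kΩ.
R2 ‖ (R3+R4) = 11.12 kΩ.
So V_A = 34.4 × 0.2526 = 8.689 V.
V_B = V_A × 0.6986 = 6.070 V.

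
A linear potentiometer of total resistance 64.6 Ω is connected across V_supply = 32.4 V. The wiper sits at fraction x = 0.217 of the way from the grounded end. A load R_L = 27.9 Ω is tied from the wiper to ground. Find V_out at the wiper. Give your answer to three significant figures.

Split the track: R_lower = x·R_p = 14.02 Ω, R_upper = (1−x)·R_p = 50.58 Ω.
Lower segment in parallel with the load: 14.02 ‖ 27.9 = 9.330 Ω.
Loaded-divider output: V_out = 32.4 × 0.1557 = 5.046 V.
(Unloaded: V_out = x·V_supply = 7.03 V.)

V_out ≈ 5.05 V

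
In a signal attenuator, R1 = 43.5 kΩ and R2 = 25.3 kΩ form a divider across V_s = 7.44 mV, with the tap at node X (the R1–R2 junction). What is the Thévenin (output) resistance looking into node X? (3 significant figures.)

Looking into X with the source shorted: R_th = R1·R2/(R1+R2) = 43.50 × 25.3/68.80 = 16.00 kΩ.

R_th ≈ 16.0 kΩ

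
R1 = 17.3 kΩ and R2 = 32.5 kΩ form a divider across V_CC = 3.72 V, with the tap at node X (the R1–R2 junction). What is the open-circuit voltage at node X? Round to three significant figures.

With X open, the divider is unloaded: V_th = 3.72 × 32.5/49.80 = 2.428 V.

V_th ≈ 2.43 V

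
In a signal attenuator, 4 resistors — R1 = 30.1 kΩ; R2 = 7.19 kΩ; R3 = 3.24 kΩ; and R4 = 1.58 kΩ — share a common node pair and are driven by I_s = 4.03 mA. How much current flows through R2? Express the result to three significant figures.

I ≈ 0.503 mA

Total conductance ΣG = 1/30.1 + 1/7.19 + 1/3.24 + 1/1.58 = 1.114 (units of 1/kΩ).
By the current-divider rule, I = I_s · G_k/ΣG = 4.03 × 0.1249 = 0.5032 mA.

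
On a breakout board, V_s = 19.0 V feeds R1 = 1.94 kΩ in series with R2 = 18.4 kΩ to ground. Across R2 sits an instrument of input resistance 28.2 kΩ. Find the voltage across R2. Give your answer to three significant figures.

V_out ≈ 16.2 V

First combine the lower leg with the load: R2 ‖ R_L = 11.13 kΩ.
Then V_out = V_s · R2'/(R1 + R2') = 19.0 × 11.13/13.07 = 16.18 V.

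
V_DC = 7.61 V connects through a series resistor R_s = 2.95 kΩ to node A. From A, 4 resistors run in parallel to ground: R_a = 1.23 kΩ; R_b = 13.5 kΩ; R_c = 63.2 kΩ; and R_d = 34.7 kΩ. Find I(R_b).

I ≈ 0.150 mA

Parallel bank: R_p = 1/(1/1.23 + 1/13.5 + 1/63.2 + 1/34.7) = 1.073 kΩ.
Node voltage V_A = V_DC · R_p/(R_s + R_p) = 7.61 × 0.2668 = 2.030 V.
Branch current I = V_A/R_b = 2.030/13.5 = 0.1504 mA.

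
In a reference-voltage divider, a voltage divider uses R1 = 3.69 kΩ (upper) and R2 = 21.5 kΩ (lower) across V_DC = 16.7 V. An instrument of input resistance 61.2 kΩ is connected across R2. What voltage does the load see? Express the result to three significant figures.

R2 ‖ R_L = (21.5 × 61.2)/(21.5 + 61.2) = 15.91 kΩ.
Voltage divider with the loaded lower leg: V_out = 16.7 × 15.91/(3.69 + 15.91) = 16.7 × 0.8117 = 13.56 V.
(Unloaded it would be 14.3 V; the load pulls it down.)

V_out ≈ 13.6 V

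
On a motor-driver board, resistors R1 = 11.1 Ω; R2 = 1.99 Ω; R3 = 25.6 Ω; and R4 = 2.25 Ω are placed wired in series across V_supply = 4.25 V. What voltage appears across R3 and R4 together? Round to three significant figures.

V ≈ 2.89 V

Series total: ΣR = 11.1 + 1.99 + 25.6 + 2.25 = 40.94 Ω.
R_{R3..R4} = 25.6 + 2.25 = 27.85 Ω.
V = V_supply · R/ΣR = 4.25 × 0.6803 = 2.891 V.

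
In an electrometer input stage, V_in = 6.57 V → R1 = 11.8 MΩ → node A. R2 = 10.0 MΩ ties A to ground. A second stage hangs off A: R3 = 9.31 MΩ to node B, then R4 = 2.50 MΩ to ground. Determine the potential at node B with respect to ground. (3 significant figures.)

Node A sees R2 in parallel with the series input of stage 2, R3 + R4 = 11.81 MΩ.
R2 ‖ (R3+R4) = 5.415 MΩ.
V_A = 6.57 × 5.415/(11.8 + 5.415) = 2.067 V.
Stage 2 is unloaded, so V_B = V_A · R4/(R3+R4) = 2.067 × 2.50/11.81 = 0.4375 V.

V_B ≈ 0.437 V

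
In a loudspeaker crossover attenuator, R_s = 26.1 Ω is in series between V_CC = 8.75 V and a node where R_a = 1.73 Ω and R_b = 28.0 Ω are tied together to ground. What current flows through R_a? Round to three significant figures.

Combine the parallel branches: R_p = (1/1.73 + 1/28.0)⁻¹ = 1.629 Ω.
V_A by voltage divider: V_A = 8.75 × 1.629/(26.1 + 1.629) = 0.5141 V.
I(R_a) = V_A / R_a = 0.5141/1.73 = 0.2972 A.

I ≈ 0.297 A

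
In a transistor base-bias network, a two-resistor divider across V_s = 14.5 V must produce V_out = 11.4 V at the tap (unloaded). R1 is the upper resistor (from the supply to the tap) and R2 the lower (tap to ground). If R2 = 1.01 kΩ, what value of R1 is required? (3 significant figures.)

R1 ≈ 0.275 kΩ

Required fraction k = V_out/V_s = 0.7862.
So R1 = R2 · (V_s/V_out − 1) = 1.01 × (14.5/11.4 − 1) = 1.01 × 0.2719 = 0.2746 kΩ.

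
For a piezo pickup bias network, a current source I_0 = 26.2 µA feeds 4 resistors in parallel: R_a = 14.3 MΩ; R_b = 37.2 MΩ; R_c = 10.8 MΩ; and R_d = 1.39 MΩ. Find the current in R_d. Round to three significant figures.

ΣG = 1/14.3 + 1/37.2 + 1/10.8 + 1/1.39 = 0.9088.
By the current-divider rule, I = I_0 · G_k/ΣG = 26.2 × 0.7916 = 20.74 µA.

I ≈ 20.7 µA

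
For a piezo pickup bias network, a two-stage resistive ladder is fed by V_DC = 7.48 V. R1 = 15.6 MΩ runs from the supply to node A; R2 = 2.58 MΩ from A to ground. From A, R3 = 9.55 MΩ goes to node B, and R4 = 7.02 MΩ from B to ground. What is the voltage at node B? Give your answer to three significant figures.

Node A sees R2 in parallel with the series input of stage 2, R3 + R4 = 16.57 MΩ.
R2 ‖ (R3+R4) = 2.232 MΩ.
V_A = 7.48 × 2.232/(15.6 + 2.232) = 0.9364 V.
Stage 2 is unloaded, so V_B = V_A · R4/(R3+R4) = 0.9364 × 7.02/16.57 = 0.3967 V.

V_B ≈ 0.397 V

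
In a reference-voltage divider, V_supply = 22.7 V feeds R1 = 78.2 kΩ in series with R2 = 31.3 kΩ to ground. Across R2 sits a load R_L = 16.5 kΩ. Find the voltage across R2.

V_out ≈ 2.76 V

R2 ‖ R_L = (31.3 × 16.5)/(31.3 + 16.5) = 10.80 kΩ.
Then V_out = V_supply · R2'/(R1 + R2') = 22.7 × 10.80/89.00 = 2.756 V.
(Unloaded it would be 6.49 V; the load pulls it down.)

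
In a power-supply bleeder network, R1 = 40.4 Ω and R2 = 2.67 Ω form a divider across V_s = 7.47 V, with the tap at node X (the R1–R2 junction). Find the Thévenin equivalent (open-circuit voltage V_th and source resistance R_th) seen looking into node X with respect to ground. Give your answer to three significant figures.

V_th is the unloaded tap voltage: V_s · R2/(R1+R2) = 7.47 × 0.06199 = 0.4631 V.
Looking into X with the source shorted: R_th = R1·R2/(R1+R2) = 40.40 × 2.67/43.07 = 2.504 Ω.

V_th ≈ 0.463 V, R_th ≈ 2.50 Ω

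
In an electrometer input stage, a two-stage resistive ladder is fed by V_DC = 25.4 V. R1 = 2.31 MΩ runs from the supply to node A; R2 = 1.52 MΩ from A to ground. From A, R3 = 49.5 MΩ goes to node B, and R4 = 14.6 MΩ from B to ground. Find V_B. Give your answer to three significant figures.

Looking into the second stage from A: R3 + R4 = 64.10 MΩ appears in parallel with R2.
R2 ‖ (R3+R4) = 1.485 MΩ.
V_A = 25.4 × 1.485/(2.31 + 1.485) = 9.938 V.
V_B = V_A × 0.2278 = 2.264 V.

V_B ≈ 2.26 V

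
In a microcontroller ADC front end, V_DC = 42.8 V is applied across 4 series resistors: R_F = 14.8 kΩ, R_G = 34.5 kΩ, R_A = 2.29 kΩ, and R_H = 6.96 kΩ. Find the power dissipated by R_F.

P ≈ 7.91 mW

ΣR = 58.55 kΩ → I = 42.8/58.55 = 0.7310 mA.
P(R_F) = I²·R_F = (0.7310)² × 14.8 = 7.909 mW.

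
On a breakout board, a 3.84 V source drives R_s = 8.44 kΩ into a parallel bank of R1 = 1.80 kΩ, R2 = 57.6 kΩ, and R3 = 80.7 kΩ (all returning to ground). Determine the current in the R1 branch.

Equivalent of the parallel group: R_p = 1.709 kΩ.
Node voltage V_A = V_supply · R_p/(R_s + R_p) = 3.84 × 0.1684 = 0.6465 V.
I(R1) = V_A / R1 = 0.6465/1.80 = 0.3591 mA.

I ≈ 0.359 mA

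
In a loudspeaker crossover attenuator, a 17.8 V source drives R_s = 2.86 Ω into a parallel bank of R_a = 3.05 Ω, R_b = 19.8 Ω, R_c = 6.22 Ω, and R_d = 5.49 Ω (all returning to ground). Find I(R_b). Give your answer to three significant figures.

I ≈ 0.294 A

Equivalent of the parallel group: R_p = 1.386 Ω.
V_A = 17.8 × 1.386/4.246 = 5.811 V.
I(R_b) = V_A / R_b = 5.811/19.8 = 0.2935 A.
(Check via current divider: I_total = 4.192 A; share G_k/ΣG = 0.07002 → same result.)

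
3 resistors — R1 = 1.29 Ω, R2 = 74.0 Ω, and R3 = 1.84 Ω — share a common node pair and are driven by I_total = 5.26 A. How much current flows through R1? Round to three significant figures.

I ≈ 3.06 A

ΣG = 1/1.29 + 1/74.0 + 1/1.84 = 1.332.
By the current-divider rule, I = I_total · G_k/ΣG = 5.26 × 0.5819 = 3.061 A.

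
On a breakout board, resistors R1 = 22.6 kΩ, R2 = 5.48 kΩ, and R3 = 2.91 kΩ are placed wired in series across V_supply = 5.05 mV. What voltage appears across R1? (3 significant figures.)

V ≈ 3.68 mV

ΣR = 22.6 + 5.48 + 2.91 = 30.99 kΩ.
Voltage divider: V = V_supply · (22.60 / 30.99) = 5.05 × 0.7293 = 3.683 mV.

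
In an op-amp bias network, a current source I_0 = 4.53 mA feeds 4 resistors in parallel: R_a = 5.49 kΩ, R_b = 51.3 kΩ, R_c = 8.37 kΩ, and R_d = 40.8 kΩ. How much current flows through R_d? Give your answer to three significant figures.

I ≈ 0.321 mA

ΣG = 1/5.49 + 1/51.3 + 1/8.37 + 1/40.8 = 0.3456.
R_d takes the fraction G_k/ΣG = 0.02451/0.3456 = 0.07091, so I = 4.53 × 0.07091 = 0.3212 mA.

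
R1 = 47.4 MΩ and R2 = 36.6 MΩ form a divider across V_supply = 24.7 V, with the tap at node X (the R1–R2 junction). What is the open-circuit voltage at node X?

V_th ≈ 10.8 V

With X open, the divider is unloaded: V_th = 24.7 × 36.6/84.00 = 10.76 V.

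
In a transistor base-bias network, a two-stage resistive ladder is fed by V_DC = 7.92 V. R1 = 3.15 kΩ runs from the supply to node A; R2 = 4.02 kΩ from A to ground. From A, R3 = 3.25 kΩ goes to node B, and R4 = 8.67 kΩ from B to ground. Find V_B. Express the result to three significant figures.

Node A sees R2 in parallel with the series input of stage 2, R3 + R4 = 11.92 kΩ.
Effective lower resistance at A: R2 ‖ 11.92 = 3.006 kΩ.
V_A = 7.92 × 3.006/(3.15 + 3.006) = 3.867 V.
Stage 2 is unloaded, so V_B = V_A · R4/(R3+R4) = 3.867 × 8.67/11.92 = 2.813 V.

V_B ≈ 2.81 V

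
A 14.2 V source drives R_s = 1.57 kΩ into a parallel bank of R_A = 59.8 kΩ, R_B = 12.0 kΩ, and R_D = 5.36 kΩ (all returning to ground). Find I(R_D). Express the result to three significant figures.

Equivalent of the parallel group: R_p = 3.489 kΩ.
V_A by voltage divider: V_A = 14.2 × 3.489/(1.57 + 3.489) = 9.793 V.
Branch current I = V_A/R_D = 9.793/5.36 = 1.827 mA.
(Check via current divider: I_total = 2.807 mA; share G_k/ΣG = 0.6509 → same result.)

I ≈ 1.83 mA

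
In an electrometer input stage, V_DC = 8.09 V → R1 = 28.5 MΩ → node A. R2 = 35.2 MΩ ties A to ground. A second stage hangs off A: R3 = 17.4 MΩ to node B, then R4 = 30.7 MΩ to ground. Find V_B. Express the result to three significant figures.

V_B ≈ 2.15 V

Looking into the second stage from A: R3 + R4 = 48.10 MΩ appears in parallel with R2.
Effective lower resistance at A: R2 ‖ 48.10 = 20.33 MΩ.
V_A = 8.09 × 20.33/(28.5 + 20.33) = 3.368 V.
Then the unloaded second divider: V_B = V_A × R4/(R3+R4) = 3.368 × 0.6383 = 2.149 V.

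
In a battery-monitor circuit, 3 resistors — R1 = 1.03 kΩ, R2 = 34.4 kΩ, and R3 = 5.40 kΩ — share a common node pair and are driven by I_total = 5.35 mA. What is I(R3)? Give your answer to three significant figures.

I ≈ 0.836 mA

Conductances: ΣG = 1/1.03 + 1/34.4 + 1/5.40 = 1.185 (1/kΩ).
Current divider: I(R3) = I_total · G_k/ΣG = 5.35 × (0.1852/1.185) = 5.35 × 0.1563 = 0.8360 mA.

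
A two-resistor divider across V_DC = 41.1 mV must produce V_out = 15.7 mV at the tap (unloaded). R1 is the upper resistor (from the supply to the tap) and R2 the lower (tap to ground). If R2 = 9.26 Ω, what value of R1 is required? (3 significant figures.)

V_out/V_DC = R2/(R1+R2) = 0.3820.
R1 = R2·(1/k − 1) = 9.26 × 1.618 = 14.98 Ω.

R1 ≈ 15.0 Ω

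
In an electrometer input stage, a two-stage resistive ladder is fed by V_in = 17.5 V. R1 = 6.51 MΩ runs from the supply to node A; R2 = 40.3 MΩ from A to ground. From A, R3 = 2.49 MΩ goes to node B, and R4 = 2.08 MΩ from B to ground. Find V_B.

V_B ≈ 3.08 V

Looking into the second stage from A: R3 + R4 = 4.570 MΩ appears in parallel with R2.
Effective lower resistance at A: R2 ‖ 4.570 = 4.105 MΩ.
So V_A = 17.5 × 0.3867 = 6.767 V.
Stage 2 is unloaded, so V_B = V_A · R4/(R3+R4) = 6.767 × 2.08/4.570 = 3.080 V.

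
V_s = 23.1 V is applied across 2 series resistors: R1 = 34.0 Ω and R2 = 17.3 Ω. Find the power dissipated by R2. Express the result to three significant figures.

ΣR = 51.30 Ω → I = 23.1/51.30 = 0.4503 A.
V(R2) = I·R = 7.790 V; P = V·I = 7.790 × 0.4503 = 3.508 W.

P ≈ 3.51 W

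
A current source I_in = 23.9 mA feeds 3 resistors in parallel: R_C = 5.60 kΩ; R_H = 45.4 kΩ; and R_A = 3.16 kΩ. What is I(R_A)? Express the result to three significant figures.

ΣG = 1/5.60 + 1/45.4 + 1/3.16 = 0.5171.
Current divider: I(R_A) = I_in · G_k/ΣG = 23.9 × (0.3165/0.5171) = 23.9 × 0.6120 = 14.63 mA.

I ≈ 14.6 mA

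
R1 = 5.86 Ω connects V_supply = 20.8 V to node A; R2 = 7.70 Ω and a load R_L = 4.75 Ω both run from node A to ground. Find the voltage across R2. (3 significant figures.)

R2 ‖ R_L = (7.70 × 4.75)/(7.70 + 4.75) = 2.938 Ω.
Now apply the divider: V_out = 20.8 × 0.3339 = 6.946 V.

V_out ≈ 6.95 V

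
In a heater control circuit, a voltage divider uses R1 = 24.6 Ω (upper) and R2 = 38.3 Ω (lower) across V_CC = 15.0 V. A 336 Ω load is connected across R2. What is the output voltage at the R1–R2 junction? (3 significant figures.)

V_out ≈ 8.74 V

First combine the lower leg with the load: R2 ‖ R_L = 34.38 Ω.
Voltage divider with the loaded lower leg: V_out = 15.0 × 34.38/(24.6 + 34.38) = 15.0 × 0.5829 = 8.744 V.
(Unloaded it would be 9.13 V; the load pulls it down.)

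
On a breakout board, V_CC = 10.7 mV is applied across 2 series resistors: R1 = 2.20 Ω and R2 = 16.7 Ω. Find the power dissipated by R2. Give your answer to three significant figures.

Series current I = V_CC/ΣR = 10.7/18.90 = 0.5661 mA.
P(R2) = I²·R2 = (0.5661)² × 16.7 = 5.353 µW.

P ≈ 5.35 µW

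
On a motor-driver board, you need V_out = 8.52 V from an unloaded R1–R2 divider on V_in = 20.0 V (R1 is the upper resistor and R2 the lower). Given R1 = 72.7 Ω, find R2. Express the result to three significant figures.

Required fraction k = V_out/V_in = 0.4260.
R2 = R1 · 0.4260/(1 − 0.4260) = 53.96 Ω.

R2 ≈ 54.0 Ω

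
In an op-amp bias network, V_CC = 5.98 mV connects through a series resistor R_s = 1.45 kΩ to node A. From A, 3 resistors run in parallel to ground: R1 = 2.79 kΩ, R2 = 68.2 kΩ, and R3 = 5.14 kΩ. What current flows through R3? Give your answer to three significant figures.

I ≈ 0.638 µA

Equivalent of the parallel group: R_p = 1.762 kΩ.
Node voltage V_A = V_CC · R_p/(R_s + R_p) = 5.98 × 0.5485 = 3.280 mV.
I(R3) = V_A / R3 = 3.280/5.14 = 0.6382 µA.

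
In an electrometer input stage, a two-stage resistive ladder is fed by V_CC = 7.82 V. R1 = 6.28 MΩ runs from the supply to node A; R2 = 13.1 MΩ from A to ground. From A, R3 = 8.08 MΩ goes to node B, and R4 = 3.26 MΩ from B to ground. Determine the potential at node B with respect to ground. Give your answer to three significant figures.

V_B ≈ 1.11 V

Looking into the second stage from A: R3 + R4 = 11.34 MΩ appears in parallel with R2.
Effective lower resistance at A: R2 ‖ 11.34 = 6.078 MΩ.
So V_A = 7.82 × 0.4918 = 3.846 V.
Stage 2 is unloaded, so V_B = V_A · R4/(R3+R4) = 3.846 × 3.26/11.34 = 1.106 V.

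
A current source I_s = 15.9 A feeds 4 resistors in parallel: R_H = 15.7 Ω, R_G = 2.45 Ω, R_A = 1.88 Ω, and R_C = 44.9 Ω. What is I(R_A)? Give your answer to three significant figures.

I ≈ 8.24 A

Total conductance ΣG = 1/15.7 + 1/2.45 + 1/1.88 + 1/44.9 = 1.026 (units of 1/Ω).
By the current-divider rule, I = I_s · G_k/ΣG = 15.9 × 0.5184 = 8.243 A.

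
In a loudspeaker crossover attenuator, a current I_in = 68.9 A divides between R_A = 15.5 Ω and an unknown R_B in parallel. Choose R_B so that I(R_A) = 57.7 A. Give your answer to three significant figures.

R_B ≈ 79.9 Ω

The fraction through R_A equals R_B/(R_A+R_B).
With f = 0.8374, R_B = R_A · f/(1−f) = 15.5 × 5.152 = 79.85 Ω.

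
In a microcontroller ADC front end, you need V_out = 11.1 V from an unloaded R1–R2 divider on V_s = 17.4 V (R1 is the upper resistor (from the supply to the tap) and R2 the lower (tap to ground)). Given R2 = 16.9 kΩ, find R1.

R1 ≈ 9.59 kΩ

V_out/V_s = R2/(R1+R2) = 0.6379.
R1 = R2·(1/k − 1) = 16.9 × 0.5676 = 9.592 kΩ.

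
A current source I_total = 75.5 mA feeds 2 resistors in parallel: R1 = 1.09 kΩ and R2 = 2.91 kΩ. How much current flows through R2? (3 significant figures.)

I ≈ 20.6 mA

For two parallel branches, I_k = I_total · (other R)/(sum of R).
I(R2) = 75.5 × 1.09/(1.09 + 2.91) = 75.5 × 0.2725 = 20.57 mA.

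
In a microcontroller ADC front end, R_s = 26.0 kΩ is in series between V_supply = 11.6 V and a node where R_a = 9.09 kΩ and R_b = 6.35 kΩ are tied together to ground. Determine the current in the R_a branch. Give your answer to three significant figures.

I ≈ 0.160 mA

Parallel bank: R_p = 1/(1/9.09 + 1/6.35) = 3.738 kΩ.
Node voltage V_A = V_supply · R_p/(R_s + R_p) = 11.6 × 0.1257 = 1.458 V.
Branch current I = V_A/R_a = 1.458/9.09 = 0.1604 mA.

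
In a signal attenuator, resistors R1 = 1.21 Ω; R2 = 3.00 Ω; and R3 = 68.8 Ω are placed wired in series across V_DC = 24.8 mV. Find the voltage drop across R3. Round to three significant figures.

V ≈ 23.4 mV

Series total: ΣR = 1.21 + 3.00 + 68.8 = 73.01 Ω.
V = V_DC · R/ΣR = 24.8 × 0.9423 = 23.37 mV.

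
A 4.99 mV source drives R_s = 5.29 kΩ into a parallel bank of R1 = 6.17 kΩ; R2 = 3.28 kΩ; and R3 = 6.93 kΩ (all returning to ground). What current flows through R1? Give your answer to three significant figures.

Parallel bank: R_p = 1/(1/6.17 + 1/3.28 + 1/6.93) = 1.636 kΩ.
Node voltage V_A = V_DC · R_p/(R_s + R_p) = 4.99 × 0.2362 = 1.179 mV.
Branch current I = V_A/R1 = 1.179/6.17 = 0.1910 µA.

I ≈ 0.191 µA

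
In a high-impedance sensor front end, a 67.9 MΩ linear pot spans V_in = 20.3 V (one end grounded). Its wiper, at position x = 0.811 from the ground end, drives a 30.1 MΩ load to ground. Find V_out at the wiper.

V_out ≈ 12.2 V

The pot divides into 12.83 MΩ above the wiper and 55.07 MΩ below.
Lower segment in parallel with the load: 55.07 ‖ 30.1 = 19.46 MΩ.
Loaded-divider output: V_out = 20.3 × 0.6026 = 12.23 V.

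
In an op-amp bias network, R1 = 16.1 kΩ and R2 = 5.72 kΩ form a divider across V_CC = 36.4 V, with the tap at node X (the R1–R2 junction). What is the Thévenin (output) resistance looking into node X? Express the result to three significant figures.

With V_CC suppressed (replaced by a short), R_th = R1 ‖ R2 = (16.10 × 5.72)/(16.10 + 5.72) = 4.221 kΩ.

R_th ≈ 4.22 kΩ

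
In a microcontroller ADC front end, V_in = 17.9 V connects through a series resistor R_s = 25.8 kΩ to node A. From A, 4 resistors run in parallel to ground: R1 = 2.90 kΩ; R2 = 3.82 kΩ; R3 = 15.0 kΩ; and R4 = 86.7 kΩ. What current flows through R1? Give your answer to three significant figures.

Equivalent of the parallel group: R_p = 1.460 kΩ.
Node voltage V_A = V_in · R_p/(R_s + R_p) = 17.9 × 0.05357 = 0.9589 V.
I(R1) = V_A / R1 = 0.9589/2.90 = 0.3306 mA.
(Check via current divider: I_total = 0.6566 mA; share G_k/ΣG = 0.5035 → same result.)

I ≈ 0.331 mA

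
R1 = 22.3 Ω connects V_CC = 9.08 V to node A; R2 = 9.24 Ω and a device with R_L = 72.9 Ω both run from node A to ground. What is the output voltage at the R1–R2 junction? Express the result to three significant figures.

The load sits in parallel with R2, giving an effective lower resistance R2' = R2·R_L/(R2+R_L) = 8.201 Ω.
Then V_out = V_CC · R2'/(R1 + R2') = 9.08 × 8.201/30.50 = 2.441 V.

V_out ≈ 2.44 V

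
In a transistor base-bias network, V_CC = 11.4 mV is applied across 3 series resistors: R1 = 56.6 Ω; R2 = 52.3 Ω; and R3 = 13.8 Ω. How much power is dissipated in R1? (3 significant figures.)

P ≈ 0.489 µW

The common current is I = 11.4/122.7 = 0.09291 mA.
V(R1) = I·R = 5.259 mV; P = V·I = 5.259 × 0.09291 = 0.4886 µW.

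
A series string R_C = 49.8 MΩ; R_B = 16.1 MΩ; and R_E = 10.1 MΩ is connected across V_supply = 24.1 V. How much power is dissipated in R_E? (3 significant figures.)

ΣR = 76.00 MΩ → I = 24.1/76.00 = 0.3171 µA.
P(R_E) = I²·R_E = (0.3171)² × 10.1 = 1.016 µW.

P ≈ 1.02 µW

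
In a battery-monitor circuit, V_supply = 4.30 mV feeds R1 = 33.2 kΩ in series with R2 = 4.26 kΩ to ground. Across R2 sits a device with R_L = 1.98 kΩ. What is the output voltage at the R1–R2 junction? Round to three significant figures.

V_out ≈ 0.168 mV

First combine the lower leg with the load: R2 ‖ R_L = 1.352 kΩ.
Now apply the divider: V_out = 4.30 × 0.03912 = 0.1682 mV.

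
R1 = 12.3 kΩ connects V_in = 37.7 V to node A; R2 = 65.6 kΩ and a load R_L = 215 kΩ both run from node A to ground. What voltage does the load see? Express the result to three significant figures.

The load sits in parallel with R2, giving an effective lower resistance R2' = R2·R_L/(R2+R_L) = 50.26 kΩ.
Now apply the divider: V_out = 37.7 × 0.8034 = 30.29 V.
(Unloaded it would be 31.7 V; the load pulls it down.)

V_out ≈ 30.3 V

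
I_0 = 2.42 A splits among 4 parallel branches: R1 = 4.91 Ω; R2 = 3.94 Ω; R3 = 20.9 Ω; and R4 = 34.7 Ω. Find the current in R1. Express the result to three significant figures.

Total conductance ΣG = 1/4.91 + 1/3.94 + 1/20.9 + 1/34.7 = 0.5341 (units of 1/Ω).
Current divider: I(R1) = I_0 · G_k/ΣG = 2.42 × (0.2037/0.5341) = 2.42 × 0.3813 = 0.9227 A.

I ≈ 0.923 A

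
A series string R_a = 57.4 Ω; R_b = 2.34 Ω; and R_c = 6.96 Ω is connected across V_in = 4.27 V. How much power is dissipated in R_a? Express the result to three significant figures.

P ≈ 0.235 W

ΣR = 66.70 Ω → I = 4.27/66.70 = 0.06402 A.
V(R_a) = I·R = 3.675 V; P = V·I = 3.675 × 0.06402 = 0.2352 W.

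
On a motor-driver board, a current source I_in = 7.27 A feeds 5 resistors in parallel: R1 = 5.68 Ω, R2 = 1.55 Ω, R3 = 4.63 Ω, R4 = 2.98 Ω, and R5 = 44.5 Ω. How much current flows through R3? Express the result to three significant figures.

I ≈ 1.13 A

Total conductance ΣG = 1/5.68 + 1/1.55 + 1/4.63 + 1/2.98 + 1/44.5 = 1.395 (units of 1/Ω).
R3 takes the fraction G_k/ΣG = 0.2160/1.395 = 0.1548, so I = 7.27 × 0.1548 = 1.125 A.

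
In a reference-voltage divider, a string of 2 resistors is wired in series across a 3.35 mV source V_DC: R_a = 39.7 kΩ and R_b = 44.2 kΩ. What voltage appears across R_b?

Series total: ΣR = 39.7 + 44.2 = 83.90 kΩ.
By the voltage-divider rule, V = 3.35 × 44.20/83.90 = 1.765 mV.

V ≈ 1.76 mV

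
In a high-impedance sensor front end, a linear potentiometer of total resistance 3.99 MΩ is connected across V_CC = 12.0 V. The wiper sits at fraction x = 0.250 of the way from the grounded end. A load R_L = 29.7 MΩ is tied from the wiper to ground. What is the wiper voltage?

V_out ≈ 2.93 V

Lower segment x·R_p = 0.9975 MΩ; upper segment (1−x)·R_p = 2.993 MΩ.
R_L loads the lower segment: effective lower R = 0.9651 MΩ.
Then V_out = V_CC · 0.9651/(2.993 + 0.9651) = 2.926 V.
(Unloaded: V_out = x·V_CC = 3.00 V.)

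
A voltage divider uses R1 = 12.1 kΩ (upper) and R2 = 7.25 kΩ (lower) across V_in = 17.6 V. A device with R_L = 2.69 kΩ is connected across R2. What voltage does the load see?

R2 ‖ R_L = (7.25 × 2.69)/(7.25 + 2.69) = 1.962 kΩ.
Now apply the divider: V_out = 17.6 × 0.1395 = 2.456 V.

V_out ≈ 2.46 V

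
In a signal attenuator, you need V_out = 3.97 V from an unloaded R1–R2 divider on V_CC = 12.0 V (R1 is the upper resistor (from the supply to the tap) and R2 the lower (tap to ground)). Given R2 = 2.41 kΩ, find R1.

V_out/V_CC = R2/(R1+R2) = 0.3308.
So R1 = R2 · (V_CC/V_out − 1) = 2.41 × (12.0/3.97 − 1) = 2.41 × 2.023 = 4.875 kΩ.

R1 ≈ 4.87 kΩ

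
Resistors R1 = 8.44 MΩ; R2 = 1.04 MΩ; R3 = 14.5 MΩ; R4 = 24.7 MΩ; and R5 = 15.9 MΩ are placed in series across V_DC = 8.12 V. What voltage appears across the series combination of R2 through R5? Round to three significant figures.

V ≈ 7.06 V

ΣR = 8.44 + 1.04 + 14.5 + 24.7 + 15.9 = 64.58 MΩ.
R_{R2..R5} = 1.04 + 14.5 + 24.7 + 15.9 = 56.14 MΩ.
By the voltage-divider rule, V = 8.12 × 56.14/64.58 = 7.059 V.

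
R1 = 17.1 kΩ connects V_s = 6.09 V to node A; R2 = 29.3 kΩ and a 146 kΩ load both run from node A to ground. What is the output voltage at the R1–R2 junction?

V_out ≈ 3.58 V

First combine the lower leg with the load: R2 ‖ R_L = 24.40 kΩ.
Voltage divider with the loaded lower leg: V_out = 6.09 × 24.40/(17.1 + 24.40) = 6.09 × 0.5880 = 3.581 V.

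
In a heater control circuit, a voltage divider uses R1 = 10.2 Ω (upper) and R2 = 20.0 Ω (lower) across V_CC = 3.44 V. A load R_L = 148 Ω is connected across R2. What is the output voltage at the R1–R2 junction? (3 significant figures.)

V_out ≈ 2.18 V

The load sits in parallel with R2, giving an effective lower resistance R2' = R2·R_L/(R2+R_L) = 17.62 Ω.
Now apply the divider: V_out = 3.44 × 0.6333 = 2.179 V.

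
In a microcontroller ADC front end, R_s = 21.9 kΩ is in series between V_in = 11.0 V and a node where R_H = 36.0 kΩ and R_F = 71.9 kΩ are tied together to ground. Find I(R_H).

I ≈ 0.160 mA

Parallel bank: R_p = 1/(1/36.0 + 1/71.9) = 23.99 kΩ.
V_A = 11.0 × 23.99/45.89 = 5.750 V.
Branch current I = V_A/R_H = 5.750/36.0 = 0.1597 mA.
(Equivalently: I_total = 0.2397 mA, then current-divider fraction G_k/ΣG = 0.6664.)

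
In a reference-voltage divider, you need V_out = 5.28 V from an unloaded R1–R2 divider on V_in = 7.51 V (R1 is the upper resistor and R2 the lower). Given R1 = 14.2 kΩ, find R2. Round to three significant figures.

R2 ≈ 33.6 kΩ

V_out/V_in = R2/(R1+R2) = 0.7031.
R2 = R1 · 0.7031/(1 − 0.7031) = 33.62 kΩ.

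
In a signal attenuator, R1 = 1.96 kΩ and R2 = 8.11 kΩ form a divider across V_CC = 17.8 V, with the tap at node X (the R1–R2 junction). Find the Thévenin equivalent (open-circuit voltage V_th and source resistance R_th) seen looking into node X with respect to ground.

Open-circuit (no load on X): V_th = V_CC · R2/(R1 + R2) = 17.8 × 8.11/(1.960 + 8.11) = 14.34 V.
Looking into X with the source shorted: R_th = R1·R2/(R1+R2) = 1.960 × 8.11/10.07 = 1.579 kΩ.

V_th ≈ 14.3 V, R_th ≈ 1.58 kΩ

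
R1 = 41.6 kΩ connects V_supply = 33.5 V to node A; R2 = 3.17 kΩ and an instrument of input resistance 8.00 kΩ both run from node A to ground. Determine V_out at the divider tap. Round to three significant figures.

V_out ≈ 1.73 V

R2 ‖ R_L = (3.17 × 8.00)/(3.17 + 8.00) = 2.270 kΩ.
Then V_out = V_supply · R2'/(R1 + R2') = 33.5 × 2.270/43.87 = 1.734 V.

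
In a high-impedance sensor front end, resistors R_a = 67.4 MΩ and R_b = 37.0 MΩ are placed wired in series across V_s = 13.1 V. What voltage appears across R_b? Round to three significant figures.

V ≈ 4.64 V

Total series resistance ΣR = 67.4 + 37.0 = 104.4 MΩ.
By the voltage-divider rule, V = 13.1 × 37.00/104.4 = 4.643 V.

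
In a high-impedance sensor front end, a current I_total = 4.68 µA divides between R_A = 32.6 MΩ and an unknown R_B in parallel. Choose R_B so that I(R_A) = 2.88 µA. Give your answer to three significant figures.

R_B ≈ 52.2 MΩ

In a two-way split, I_A/I_total = R_B/(R_A + R_B).
With f = 0.6154, R_B = R_A · f/(1−f) = 32.6 × 1.600 = 52.16 MΩ.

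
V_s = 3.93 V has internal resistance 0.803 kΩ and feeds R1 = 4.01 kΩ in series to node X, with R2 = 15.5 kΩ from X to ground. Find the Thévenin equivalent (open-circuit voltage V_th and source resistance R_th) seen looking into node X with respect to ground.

R1' = 0.803 + 4.01 = 4.813 kΩ (source resistance + R1).
Open-circuit (no load on X): V_th = V_s · R2/(R1' + R2) = 3.93 × 15.5/(4.813 + 15.5) = 2.999 V.
Looking into X with the source shorted: R_th = R1'·R2/(R1'+R2) = 4.813 × 15.5/20.31 = 3.673 kΩ.

V_th ≈ 3.00 V, R_th ≈ 3.67 kΩ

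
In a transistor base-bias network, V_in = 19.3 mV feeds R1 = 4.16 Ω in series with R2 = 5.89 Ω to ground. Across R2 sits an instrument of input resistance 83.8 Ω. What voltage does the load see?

V_out ≈ 11.0 mV

R2 ‖ R_L = (5.89 × 83.8)/(5.89 + 83.8) = 5.503 Ω.
Voltage divider with the loaded lower leg: V_out = 19.3 × 5.503/(4.16 + 5.503) = 19.3 × 0.5695 = 10.99 mV.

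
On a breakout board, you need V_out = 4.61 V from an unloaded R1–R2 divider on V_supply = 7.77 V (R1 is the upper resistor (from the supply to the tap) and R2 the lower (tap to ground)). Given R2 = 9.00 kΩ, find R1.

The divider ratio is R2/(R1+R2) = 4.61/7.77 = 0.5933.
So R1 = R2 · (V_supply/V_out − 1) = 9.00 × (7.77/4.61 − 1) = 9.00 × 0.6855 = 6.169 kΩ.

R1 ≈ 6.17 kΩ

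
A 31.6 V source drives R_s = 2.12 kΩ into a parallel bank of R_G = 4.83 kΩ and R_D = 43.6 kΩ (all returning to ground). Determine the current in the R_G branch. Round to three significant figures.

I ≈ 4.40 mA

Parallel bank: R_p = 1/(1/4.83 + 1/43.6) = 4.348 kΩ.
V_A = 31.6 × 4.348/6.468 = 21.24 V.
I(R_G) = V_A / R_G = 21.24/4.83 = 4.398 mA.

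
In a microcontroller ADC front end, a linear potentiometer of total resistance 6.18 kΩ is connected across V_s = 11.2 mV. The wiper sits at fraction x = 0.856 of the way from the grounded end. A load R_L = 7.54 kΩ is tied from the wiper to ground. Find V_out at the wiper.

Lower segment x·R_p = 5.290 kΩ; upper segment (1−x)·R_p = 0.8899 kΩ.
(x·R_p) ‖ R_L = 3.109 kΩ.
V_out = 11.2 × 3.109/(0.8899 + 3.109) = 8.707 mV.

V_out ≈ 8.71 mV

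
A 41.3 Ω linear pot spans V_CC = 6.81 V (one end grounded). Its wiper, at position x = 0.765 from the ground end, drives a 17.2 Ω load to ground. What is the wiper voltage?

V_out ≈ 3.64 V

Lower segment x·R_p = 31.59 Ω; upper segment (1−x)·R_p = 9.705 Ω.
(x·R_p) ‖ R_L = 11.14 Ω.
V_out = 6.81 × 11.14/(9.705 + 11.14) = 3.639 V.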